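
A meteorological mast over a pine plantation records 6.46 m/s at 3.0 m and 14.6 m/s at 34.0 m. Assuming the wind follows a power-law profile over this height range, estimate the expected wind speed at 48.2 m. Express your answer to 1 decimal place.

First find α: α = ln(V₂/V₁)/ln(z₂/z₁) = ln(14.6/6.46)/ln(34.0/3.0) = 0.81539/2.42775 = 0.3359
Extrapolate from 34.0 m to 48.2 m: V₃ = 14.6 × (48.2/34.0)^0.3359 = 14.6 × 1.1244 = 16.4157 m/s

16.4 m/s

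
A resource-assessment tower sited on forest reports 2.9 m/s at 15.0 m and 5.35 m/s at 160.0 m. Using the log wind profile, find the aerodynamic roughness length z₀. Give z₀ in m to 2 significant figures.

Log law: V(z) ∝ ln(z/z₀). With r = V₁/V₂ = 2.9/5.35 = 0.54206,
r · ln(z₂/z₀) = ln(z₁/z₀) ⇒ ln z₀ = (ln z₁ − r·ln z₂)/(1 − r)
ln z₀ = (2.70805 − 0.54206×5.07517) / 0.45794 = -0.0939
z₀ = exp(-0.0939) = 0.9104 m

z₀ ≈ 0.91 m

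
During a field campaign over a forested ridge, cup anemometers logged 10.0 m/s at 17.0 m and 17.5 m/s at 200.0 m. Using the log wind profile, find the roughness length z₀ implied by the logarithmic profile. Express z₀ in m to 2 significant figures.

Log law: V(z) ∝ ln(z/z₀). With r = V₁/V₂ = 10.0/17.5 = 0.57143,
r · ln(z₂/z₀) = ln(z₁/z₀) ⇒ ln z₀ = (ln z₁ − r·ln z₂)/(1 − r)
ln z₀ = (2.83321 − 0.57143×5.29832) / 0.42857 = -0.4536
z₀ = exp(-0.4536) = 0.6353 m

z₀ ≈ 0.64 m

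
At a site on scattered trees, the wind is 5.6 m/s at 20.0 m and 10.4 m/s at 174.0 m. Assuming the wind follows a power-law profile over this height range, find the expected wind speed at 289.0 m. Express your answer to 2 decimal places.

First find α: α = ln(V₂/V₁)/ln(z₂/z₁) = ln(10.4/5.6)/ln(174.0/20.0) = 0.61904/2.16332 = 0.2862
Extrapolate from 174.0 m to 289.0 m: V₃ = 10.4 × (289.0/174.0)^0.2862 = 10.4 × 1.1563 = 12.0250 m/s

12.03 m/s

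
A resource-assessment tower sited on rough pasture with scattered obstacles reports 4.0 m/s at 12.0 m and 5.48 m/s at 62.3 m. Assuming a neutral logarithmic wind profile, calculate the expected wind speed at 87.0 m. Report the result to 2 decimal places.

5.78 m/s

Log law: V ∝ ln(z/z₀). From the pair, with r = V₁/V₂ = 0.72993,
ln z₀ = (ln z₁ − r·ln z₂)/(1 − r) = (2.4849 − 0.72993×4.1320)/0.27007 = -1.9666 → z₀ = 0.1399 m
V₃ = V₁ · ln(z₃/z₀)/ln(z₁/z₀) = 4.0 × 6.4325/4.4515 = 5.7801 m/s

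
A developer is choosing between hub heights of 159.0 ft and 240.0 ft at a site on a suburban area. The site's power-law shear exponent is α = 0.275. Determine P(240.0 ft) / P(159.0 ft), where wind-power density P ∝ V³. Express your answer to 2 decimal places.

Speed ratio: V_B/V_A = (z_B/z_A)^α = (240.0/159.0)^0.275 = (1.5094)^0.275 = 1.11989
Power-density ratio: P_B/P_A = (V_B/V_A)³ = (1.11989)³ = 1.40450

1.40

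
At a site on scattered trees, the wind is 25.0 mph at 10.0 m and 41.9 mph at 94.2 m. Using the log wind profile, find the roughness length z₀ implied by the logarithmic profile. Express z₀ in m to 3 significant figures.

Log law: V(z) ∝ ln(z/z₀). With r = V₁/V₂ = 25.0/41.9 = 0.59666,
r · ln(z₂/z₀) = ln(z₁/z₀) ⇒ ln z₀ = (ln z₁ − r·ln z₂)/(1 − r)
ln z₀ = (2.30259 − 0.59666×4.54542) / 0.40334 = -1.0152
z₀ = exp(-1.0152) = 0.3623 m

z₀ ≈ 0.362 m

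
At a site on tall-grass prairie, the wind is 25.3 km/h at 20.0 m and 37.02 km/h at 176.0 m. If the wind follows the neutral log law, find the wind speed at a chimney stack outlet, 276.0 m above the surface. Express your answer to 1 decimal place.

39.4 km/h

Log law: V ∝ ln(z/z₀). From the pair, with r = V₁/V₂ = 0.68341,
ln z₀ = (ln z₁ − r·ln z₂)/(1 − r) = (2.9957 − 0.68341×5.1705)/0.31659 = -1.6989 → z₀ = 0.1829 m
V₃ = V₁ · ln(z₃/z₀)/ln(z₁/z₀) = 25.3 × 7.3193/4.6946 = 39.4447 km/h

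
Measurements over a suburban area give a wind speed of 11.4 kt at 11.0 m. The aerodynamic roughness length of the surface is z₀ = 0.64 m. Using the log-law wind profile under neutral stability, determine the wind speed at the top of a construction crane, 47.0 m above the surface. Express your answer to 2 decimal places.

Log law: V(z) ∝ ln(z/z₀), so V₂/V₁ = ln(z₂/z₀) / ln(z₁/z₀).
ln(47.0/0.64) = 4.2964, ln(11.0/0.64) = 2.8442
V₂ = 11.4 × 4.2964/2.8442 = 11.4 × 1.5106 = 17.2209 kt

17.22 kt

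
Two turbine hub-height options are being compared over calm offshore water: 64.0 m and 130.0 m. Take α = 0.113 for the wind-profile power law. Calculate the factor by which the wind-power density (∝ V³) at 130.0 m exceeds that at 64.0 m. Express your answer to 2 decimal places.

Speed ratio: V_B/V_A = (z_B/z_A)^α = (130.0/64.0)^0.113 = (2.0312)^0.113 = 1.08337
Power-density ratio: P_B/P_A = (V_B/V_A)³ = (1.08337)³ = 1.27155

1.27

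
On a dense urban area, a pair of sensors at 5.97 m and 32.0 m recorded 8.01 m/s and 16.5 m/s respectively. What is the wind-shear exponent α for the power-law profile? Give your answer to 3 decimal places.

α ≈ 0.430

Power law: V₂/V₁ = (z₂/z₁)^α ⇒ α = ln(V₂/V₁) / ln(z₂/z₁)
α = ln(16.5/8.01) / ln(32.0/5.97) = ln(2.0599) / ln(5.3601)
  = 0.72267 / 1.67899 = 0.43042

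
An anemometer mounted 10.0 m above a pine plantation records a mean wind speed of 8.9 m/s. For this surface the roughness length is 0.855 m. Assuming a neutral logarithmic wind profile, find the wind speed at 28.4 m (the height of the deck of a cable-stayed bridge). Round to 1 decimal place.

Log law: V(z) ∝ ln(z/z₀), so V₂/V₁ = ln(z₂/z₀) / ln(z₁/z₀).
ln(28.4/0.855) = 3.5030, ln(10.0/0.855) = 2.4592
V₂ = 8.9 × 3.5030/2.4592 = 8.9 × 1.4244 = 12.6775 m/s

12.7 m/s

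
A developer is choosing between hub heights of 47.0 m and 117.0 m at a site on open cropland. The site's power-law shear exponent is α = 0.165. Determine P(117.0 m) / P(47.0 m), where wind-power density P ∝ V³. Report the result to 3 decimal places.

1.571

Speed ratio: V_B/V_A = (z_B/z_A)^α = (117.0/47.0)^0.165 = (2.4894)^0.165 = 1.16240
Power-density ratio: P_B/P_A = (V_B/V_A)³ = (1.16240)³ = 1.57059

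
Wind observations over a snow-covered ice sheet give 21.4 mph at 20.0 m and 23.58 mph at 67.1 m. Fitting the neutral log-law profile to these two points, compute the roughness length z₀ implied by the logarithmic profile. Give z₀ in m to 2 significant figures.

z₀ ≈ 0.00014 m

Log law: V(z) ∝ ln(z/z₀). With r = V₁/V₂ = 21.4/23.58 = 0.90755,
r · ln(z₂/z₀) = ln(z₁/z₀) ⇒ ln z₀ = (ln z₁ − r·ln z₂)/(1 − r)
ln z₀ = (2.99573 − 0.90755×4.20618) / 0.09245 = -8.8867
z₀ = exp(-8.8867) = 0.0001382 m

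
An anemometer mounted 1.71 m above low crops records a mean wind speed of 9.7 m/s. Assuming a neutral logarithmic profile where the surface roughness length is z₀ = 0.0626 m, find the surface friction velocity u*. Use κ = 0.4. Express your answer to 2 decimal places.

Log law: V(z) = (u*/κ) · ln(z/z₀) ⇒ u* = κ · V / ln(z/z₀)
u* = 0.4 × 9.7 / ln(1.71/0.0626) = 0.4 × 9.7 / 3.3075
   = 3.8800 / 3.3075 = 1.1731 m/s

u* ≈ 1.17 m/s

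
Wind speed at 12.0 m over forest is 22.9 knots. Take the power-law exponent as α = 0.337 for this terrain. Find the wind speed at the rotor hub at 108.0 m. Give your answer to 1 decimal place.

48.0 knots

Power-law profile: V₂ = V₁ · (z₂/z₁)^α
V₂ = 22.9 × (108.0/12.0)^0.337 = 22.9 × (9.0000)^0.337
    = 22.9 × 2.0969 = 48.0192 knots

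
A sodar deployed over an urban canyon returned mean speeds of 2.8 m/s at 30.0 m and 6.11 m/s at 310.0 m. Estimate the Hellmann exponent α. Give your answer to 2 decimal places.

α ≈ 0.33

Power law: V₂/V₁ = (z₂/z₁)^α ⇒ α = ln(V₂/V₁) / ln(z₂/z₁)
α = ln(6.11/2.8) / ln(310.0/30.0) = ln(2.1821) / ln(10.3333)
  = 0.78031 / 2.33537 = 0.33413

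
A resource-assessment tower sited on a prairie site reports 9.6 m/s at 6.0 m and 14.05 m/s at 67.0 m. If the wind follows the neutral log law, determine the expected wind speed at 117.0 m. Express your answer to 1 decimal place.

15.1 m/s

Log law: V ∝ ln(z/z₀). From the pair, with r = V₁/V₂ = 0.68327,
ln z₀ = (ln z₁ − r·ln z₂)/(1 − r) = (1.7918 − 0.68327×4.2047)/0.31673 = -3.4137 → z₀ = 0.03292 m
V₃ = V₁ · ln(z₃/z₀)/ln(z₁/z₀) = 9.6 × 8.1758/5.2054 = 15.0781 m/s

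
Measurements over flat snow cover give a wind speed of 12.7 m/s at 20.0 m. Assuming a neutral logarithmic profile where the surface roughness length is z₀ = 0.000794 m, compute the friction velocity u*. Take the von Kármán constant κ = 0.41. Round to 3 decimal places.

Log law: V(z) = (u*/κ) · ln(z/z₀) ⇒ u* = κ · V / ln(z/z₀)
u* = 0.41 × 12.7 / ln(20.0/0.000794) = 0.41 × 12.7 / 10.1342
   = 5.2070 / 10.1342 = 0.5138 m/s

u* ≈ 0.514 m/s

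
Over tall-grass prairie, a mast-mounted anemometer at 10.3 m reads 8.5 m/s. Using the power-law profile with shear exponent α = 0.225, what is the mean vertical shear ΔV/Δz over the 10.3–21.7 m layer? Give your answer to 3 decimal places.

0.136 m/s/m

Power law: V₂ = V₁ · (z₂/z₁)^α = 8.5 × (2.1068)^0.225 = 10.0516 m/s
ΔV/Δz = (10.0516 − 8.5)/(21.7 − 10.3) = 1.5516/11.4000 = 0.13610 m/s/m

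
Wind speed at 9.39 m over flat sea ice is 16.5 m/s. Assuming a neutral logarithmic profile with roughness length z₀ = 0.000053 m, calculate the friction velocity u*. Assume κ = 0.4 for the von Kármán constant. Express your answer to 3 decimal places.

Log law: V(z) = (u*/κ) · ln(z/z₀) ⇒ u* = κ · V / ln(z/z₀)
u* = 0.4 × 16.5 / ln(9.39/0.000053) = 0.4 × 16.5 / 12.0849
   = 6.6000 / 12.0849 = 0.5461 m/s

u* ≈ 0.546 m/s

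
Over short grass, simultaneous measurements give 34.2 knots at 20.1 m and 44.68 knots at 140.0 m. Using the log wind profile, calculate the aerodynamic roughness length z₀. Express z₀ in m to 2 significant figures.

Log law: V(z) ∝ ln(z/z₀). With r = V₁/V₂ = 34.2/44.68 = 0.76544,
r · ln(z₂/z₀) = ln(z₁/z₀) ⇒ ln z₀ = (ln z₁ − r·ln z₂)/(1 − r)
ln z₀ = (3.00072 − 0.76544×4.94164) / 0.23456 = -3.3332
z₀ = exp(-3.3332) = 0.03568 m

z₀ ≈ 0.036 m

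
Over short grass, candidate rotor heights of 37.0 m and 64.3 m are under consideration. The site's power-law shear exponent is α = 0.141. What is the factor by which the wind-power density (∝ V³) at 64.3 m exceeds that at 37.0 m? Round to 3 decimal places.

Speed ratio: V_B/V_A = (z_B/z_A)^α = (64.3/37.0)^0.141 = (1.7378)^0.141 = 1.08104
Power-density ratio: P_B/P_A = (V_B/V_A)³ = (1.08104)³ = 1.26335

1.263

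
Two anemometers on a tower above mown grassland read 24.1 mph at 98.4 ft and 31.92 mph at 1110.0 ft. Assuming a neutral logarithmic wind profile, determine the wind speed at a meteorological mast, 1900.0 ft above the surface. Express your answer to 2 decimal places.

33.65 mph

Log law: V ∝ ln(z/z₀). From the pair, with r = V₁/V₂ = 0.75501,
ln z₀ = (ln z₁ − r·ln z₂)/(1 − r) = (4.5890 − 0.75501×7.0121)/0.24499 = -2.8785 → z₀ = 0.05622 ft
V₃ = V₁ · ln(z₃/z₀)/ln(z₁/z₀) = 24.1 × 10.4281/7.4675 = 33.6547 mph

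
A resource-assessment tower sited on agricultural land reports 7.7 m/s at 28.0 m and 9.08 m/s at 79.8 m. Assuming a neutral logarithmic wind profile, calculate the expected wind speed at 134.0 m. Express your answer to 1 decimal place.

9.8 m/s

Log law: V ∝ ln(z/z₀). From the pair, with r = V₁/V₂ = 0.84802,
ln z₀ = (ln z₁ − r·ln z₂)/(1 − r) = (3.3322 − 0.84802×4.3795)/0.15198 = -2.5115 → z₀ = 0.08114 m
V₃ = V₁ · ln(z₃/z₀)/ln(z₁/z₀) = 7.7 × 7.4094/5.8437 = 9.7630 m/s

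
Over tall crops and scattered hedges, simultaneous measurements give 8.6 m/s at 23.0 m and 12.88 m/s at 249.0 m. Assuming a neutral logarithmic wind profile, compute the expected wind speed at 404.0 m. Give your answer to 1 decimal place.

13.7 m/s

Log law: V ∝ ln(z/z₀). From the pair, with r = V₁/V₂ = 0.66770,
ln z₀ = (ln z₁ − r·ln z₂)/(1 − r) = (3.1355 − 0.66770×5.5175)/0.33230 = -1.6507 → z₀ = 0.1919 m
V₃ = V₁ · ln(z₃/z₀)/ln(z₁/z₀) = 8.6 × 7.6521/4.7862 = 13.7496 m/s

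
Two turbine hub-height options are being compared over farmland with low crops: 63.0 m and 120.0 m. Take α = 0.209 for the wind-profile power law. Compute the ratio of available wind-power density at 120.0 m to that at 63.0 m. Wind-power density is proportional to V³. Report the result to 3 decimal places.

Speed ratio: V_B/V_A = (z_B/z_A)^α = (120.0/63.0)^0.209 = (1.9048)^0.209 = 1.14416
Power-density ratio: P_B/P_A = (V_B/V_A)³ = (1.14416)³ = 1.49782

1.498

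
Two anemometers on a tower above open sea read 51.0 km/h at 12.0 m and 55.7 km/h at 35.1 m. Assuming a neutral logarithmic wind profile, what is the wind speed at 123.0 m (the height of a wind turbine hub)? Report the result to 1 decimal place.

Log law: V ∝ ln(z/z₀). From the pair, with r = V₁/V₂ = 0.91562,
ln z₀ = (ln z₁ − r·ln z₂)/(1 − r) = (2.4849 − 0.91562×3.5582)/0.08438 = -9.1615 → z₀ = 0.0001050 m
V₃ = V₁ · ln(z₃/z₀)/ln(z₁/z₀) = 51.0 × 13.9737/11.6464 = 61.1912 km/h

61.2 km/h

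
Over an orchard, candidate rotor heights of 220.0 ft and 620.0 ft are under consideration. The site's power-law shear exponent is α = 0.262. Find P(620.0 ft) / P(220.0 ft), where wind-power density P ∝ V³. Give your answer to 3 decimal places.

Speed ratio: V_B/V_A = (z_B/z_A)^α = (620.0/220.0)^0.262 = (2.8182)^0.262 = 1.31187
Power-density ratio: P_B/P_A = (V_B/V_A)³ = (1.31187)³ = 2.25775

2.258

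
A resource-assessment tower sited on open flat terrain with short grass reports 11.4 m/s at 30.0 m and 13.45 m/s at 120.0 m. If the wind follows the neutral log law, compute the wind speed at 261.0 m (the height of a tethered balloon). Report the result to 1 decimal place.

Log law: V ∝ ln(z/z₀). From the pair, with r = V₁/V₂ = 0.84758,
ln z₀ = (ln z₁ − r·ln z₂)/(1 − r) = (3.4012 − 0.84758×4.7875)/0.15242 = -4.3080 → z₀ = 0.01346 m
V₃ = V₁ · ln(z₃/z₀)/ln(z₁/z₀) = 11.4 × 9.8725/7.7091 = 14.5990 m/s

14.6 m/s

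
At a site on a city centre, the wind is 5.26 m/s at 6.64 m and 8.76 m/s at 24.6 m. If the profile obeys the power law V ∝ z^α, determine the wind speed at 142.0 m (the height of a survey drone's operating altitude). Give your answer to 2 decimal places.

First find α: α = ln(V₂/V₁)/ln(z₂/z₁) = ln(8.76/5.26)/ln(24.6/6.64) = 0.51006/1.30963 = 0.3895
Extrapolate from 24.6 m to 142.0 m: V₃ = 8.76 × (142.0/24.6)^0.3895 = 8.76 × 1.9794 = 17.3392 m/s

17.34 m/s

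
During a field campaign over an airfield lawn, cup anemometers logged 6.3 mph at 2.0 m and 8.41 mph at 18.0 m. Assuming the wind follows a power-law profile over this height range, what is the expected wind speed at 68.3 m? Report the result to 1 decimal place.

10.0 mph

First find α: α = ln(V₂/V₁)/ln(z₂/z₁) = ln(8.41/6.3)/ln(18.0/2.0) = 0.28887/2.19722 = 0.1315
Extrapolate from 18.0 m to 68.3 m: V₃ = 8.41 × (68.3/18.0)^0.1315 = 8.41 × 1.1916 = 10.0216 mph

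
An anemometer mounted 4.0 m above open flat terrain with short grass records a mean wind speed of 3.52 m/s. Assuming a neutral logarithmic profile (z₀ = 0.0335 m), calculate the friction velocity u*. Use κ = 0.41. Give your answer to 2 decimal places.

u* ≈ 0.30 m/s

Log law: V(z) = (u*/κ) · ln(z/z₀) ⇒ u* = κ · V / ln(z/z₀)
u* = 0.41 × 3.52 / ln(4.0/0.0335) = 0.41 × 3.52 / 4.7825
   = 1.4432 / 4.7825 = 0.3018 m/s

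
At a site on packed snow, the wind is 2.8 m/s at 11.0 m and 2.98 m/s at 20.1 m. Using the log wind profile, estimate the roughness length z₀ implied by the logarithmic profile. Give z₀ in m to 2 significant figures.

Log law: V(z) ∝ ln(z/z₀). With r = V₁/V₂ = 2.8/2.98 = 0.93960,
r · ln(z₂/z₀) = ln(z₁/z₀) ⇒ ln z₀ = (ln z₁ − r·ln z₂)/(1 − r)
ln z₀ = (2.39790 − 0.93960×3.00072) / 0.06040 = -6.9794
z₀ = exp(-6.9794) = 0.0009309 m

z₀ ≈ 0.00093 m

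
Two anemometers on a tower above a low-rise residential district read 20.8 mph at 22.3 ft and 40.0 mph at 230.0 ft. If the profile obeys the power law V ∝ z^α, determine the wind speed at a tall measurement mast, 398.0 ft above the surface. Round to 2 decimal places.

46.64 mph

First find α: α = ln(V₂/V₁)/ln(z₂/z₁) = ln(40.0/20.8)/ln(230.0/22.3) = 0.65393/2.33349 = 0.2802
Extrapolate from 230.0 ft to 398.0 ft: V₃ = 40.0 × (398.0/230.0)^0.2802 = 40.0 × 1.1661 = 46.6444 mph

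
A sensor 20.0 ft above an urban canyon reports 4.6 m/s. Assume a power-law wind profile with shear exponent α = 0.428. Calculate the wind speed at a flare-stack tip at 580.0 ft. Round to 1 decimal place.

Power-law profile: V₂ = V₁ · (z₂/z₁)^α
V₂ = 4.6 × (580.0/20.0)^0.428 = 4.6 × (29.0000)^0.428
    = 4.6 × 4.2258 = 19.4386 m/s

19.4 m/s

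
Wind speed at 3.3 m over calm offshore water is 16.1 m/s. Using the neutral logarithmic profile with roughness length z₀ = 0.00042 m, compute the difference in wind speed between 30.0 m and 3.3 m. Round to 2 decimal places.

Log law: V₂ = V₁ · ln(z₂/z₀)/ln(z₁/z₀) = 16.1 × 11.1765/8.9692 = 20.0621 m/s
ΔV = 20.0621 − 16.1 = 3.9621 m/s

3.96 m/s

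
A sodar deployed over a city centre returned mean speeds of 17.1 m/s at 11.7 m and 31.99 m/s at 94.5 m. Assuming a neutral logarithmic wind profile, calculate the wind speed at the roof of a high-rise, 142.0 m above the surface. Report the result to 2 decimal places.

34.89 m/s

Log law: V ∝ ln(z/z₀). From the pair, with r = V₁/V₂ = 0.53454,
ln z₀ = (ln z₁ − r·ln z₂)/(1 − r) = (2.4596 − 0.53454×4.5486)/0.46546 = 0.0605 → z₀ = 1.062 m
V₃ = V₁ · ln(z₃/z₀)/ln(z₁/z₀) = 17.1 × 4.8953/2.3991 = 34.8926 m/s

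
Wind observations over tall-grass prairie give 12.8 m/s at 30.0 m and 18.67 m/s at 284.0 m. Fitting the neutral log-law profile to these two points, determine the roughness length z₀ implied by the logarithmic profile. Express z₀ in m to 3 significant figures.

z₀ ≈ 0.223 m

Log law: V(z) ∝ ln(z/z₀). With r = V₁/V₂ = 12.8/18.67 = 0.68559,
r · ln(z₂/z₀) = ln(z₁/z₀) ⇒ ln z₀ = (ln z₁ − r·ln z₂)/(1 − r)
ln z₀ = (3.40120 − 0.68559×5.64897) / 0.31441 = -1.5003
z₀ = exp(-1.5003) = 0.2231 m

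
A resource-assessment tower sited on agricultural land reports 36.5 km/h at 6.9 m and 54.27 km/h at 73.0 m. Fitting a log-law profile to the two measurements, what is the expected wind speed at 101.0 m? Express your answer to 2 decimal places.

Log law: V ∝ ln(z/z₀). From the pair, with r = V₁/V₂ = 0.67256,
ln z₀ = (ln z₁ − r·ln z₂)/(1 − r) = (1.9315 − 0.67256×4.2905)/0.32744 = -2.9138 → z₀ = 0.05427 m
V₃ = V₁ · ln(z₃/z₀)/ln(z₁/z₀) = 36.5 × 7.5289/4.8453 = 56.7157 km/h

56.72 km/h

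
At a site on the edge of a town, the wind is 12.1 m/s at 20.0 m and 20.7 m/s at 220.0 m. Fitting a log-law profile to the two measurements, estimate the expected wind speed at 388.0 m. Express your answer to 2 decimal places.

Log law: V ∝ ln(z/z₀). From the pair, with r = V₁/V₂ = 0.58454,
ln z₀ = (ln z₁ − r·ln z₂)/(1 − r) = (2.9957 − 0.58454×5.3936)/0.41546 = -0.3781 → z₀ = 0.6852 m
V₃ = V₁ · ln(z₃/z₀)/ln(z₁/z₀) = 12.1 × 6.3391/3.3738 = 22.7349 m/s

22.73 m/s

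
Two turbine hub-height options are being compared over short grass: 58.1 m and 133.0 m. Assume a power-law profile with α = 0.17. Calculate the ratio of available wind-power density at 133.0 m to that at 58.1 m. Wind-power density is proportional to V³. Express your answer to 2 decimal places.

1.53

Speed ratio: V_B/V_A = (z_B/z_A)^α = (133.0/58.1)^0.17 = (2.2892)^0.17 = 1.15118
Power-density ratio: P_B/P_A = (V_B/V_A)³ = (1.15118)³ = 1.52558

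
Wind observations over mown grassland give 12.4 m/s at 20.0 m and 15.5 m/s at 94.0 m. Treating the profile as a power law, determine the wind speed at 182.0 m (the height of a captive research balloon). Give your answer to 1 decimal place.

First find α: α = ln(V₂/V₁)/ln(z₂/z₁) = ln(15.5/12.4)/ln(94.0/20.0) = 0.22314/1.54756 = 0.1442
Extrapolate from 94.0 m to 182.0 m: V₃ = 15.5 × (182.0/94.0)^0.1442 = 15.5 × 1.1000 = 17.0493 m/s

17.0 m/s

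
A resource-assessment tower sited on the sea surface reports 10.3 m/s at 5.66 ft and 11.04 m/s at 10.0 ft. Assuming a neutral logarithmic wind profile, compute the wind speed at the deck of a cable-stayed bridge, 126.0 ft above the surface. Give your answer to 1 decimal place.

Log law: V ∝ ln(z/z₀). From the pair, with r = V₁/V₂ = 0.93297,
ln z₀ = (ln z₁ − r·ln z₂)/(1 − r) = (1.7334 − 0.93297×2.3026)/0.06703 = -6.1887 → z₀ = 0.002053 ft
V₃ = V₁ · ln(z₃/z₀)/ln(z₁/z₀) = 10.3 × 11.0250/7.9221 = 14.3342 m/s

14.3 m/s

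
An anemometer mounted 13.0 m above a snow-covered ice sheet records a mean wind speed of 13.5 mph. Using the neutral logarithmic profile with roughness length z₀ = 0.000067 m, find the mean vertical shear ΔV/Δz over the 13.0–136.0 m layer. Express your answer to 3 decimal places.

0.021 mph/m

Log law: V₂ = V₁ · ln(z₂/z₀)/ln(z₁/z₀) = 13.5 × 14.5235/12.1758 = 16.1030 mph
ΔV/Δz = (16.1030 − 13.5)/(136.0 − 13.0) = 2.6030/123.0000 = 0.02116 mph/m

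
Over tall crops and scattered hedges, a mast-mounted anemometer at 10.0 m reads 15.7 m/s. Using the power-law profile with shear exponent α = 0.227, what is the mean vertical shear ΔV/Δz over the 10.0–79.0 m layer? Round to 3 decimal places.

Power law: V₂ = V₁ · (z₂/z₁)^α = 15.7 × (7.9000)^0.227 = 25.0993 m/s
ΔV/Δz = (25.0993 − 15.7)/(79.0 − 10.0) = 9.3993/69.0000 = 0.13622 m/s/m

0.136 m/s/m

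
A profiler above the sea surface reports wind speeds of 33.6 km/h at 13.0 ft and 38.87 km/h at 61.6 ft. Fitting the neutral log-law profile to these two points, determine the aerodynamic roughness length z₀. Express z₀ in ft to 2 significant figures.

z₀ ≈ 0.00064 ft

Log law: V(z) ∝ ln(z/z₀). With r = V₁/V₂ = 33.6/38.87 = 0.86442,
r · ln(z₂/z₀) = ln(z₁/z₀) ⇒ ln z₀ = (ln z₁ − r·ln z₂)/(1 − r)
ln z₀ = (2.56495 − 0.86442×4.12066) / 0.13558 = -7.3538
z₀ = exp(-7.3538) = 0.0006401 ft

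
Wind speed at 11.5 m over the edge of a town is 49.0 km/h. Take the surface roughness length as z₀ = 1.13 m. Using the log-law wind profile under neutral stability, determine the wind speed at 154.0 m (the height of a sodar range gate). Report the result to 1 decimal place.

Log law: V(z) ∝ ln(z/z₀), so V₂/V₁ = ln(z₂/z₀) / ln(z₁/z₀).
ln(154.0/1.13) = 4.9147, ln(11.5/1.13) = 2.3201
V₂ = 49.0 × 4.9147/2.3201 = 49.0 × 2.1183 = 103.7968 km/h

103.8 km/h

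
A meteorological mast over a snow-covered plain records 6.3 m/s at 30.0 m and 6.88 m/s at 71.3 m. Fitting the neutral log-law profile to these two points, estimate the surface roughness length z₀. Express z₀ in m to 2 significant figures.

z₀ ≈ 0.0025 m

Log law: V(z) ∝ ln(z/z₀). With r = V₁/V₂ = 6.3/6.88 = 0.91570,
r · ln(z₂/z₀) = ln(z₁/z₀) ⇒ ln z₀ = (ln z₁ − r·ln z₂)/(1 − r)
ln z₀ = (3.40120 − 0.91570×4.26690) / 0.08430 = -6.0021
z₀ = exp(-6.0021) = 0.002474 m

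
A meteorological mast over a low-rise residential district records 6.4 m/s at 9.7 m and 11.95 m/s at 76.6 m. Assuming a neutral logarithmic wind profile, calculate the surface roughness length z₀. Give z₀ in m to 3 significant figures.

Log law: V(z) ∝ ln(z/z₀). With r = V₁/V₂ = 6.4/11.95 = 0.53556,
r · ln(z₂/z₀) = ln(z₁/z₀) ⇒ ln z₀ = (ln z₁ − r·ln z₂)/(1 − r)
ln z₀ = (2.27213 − 0.53556×4.33860) / 0.46444 = -0.1108
z₀ = exp(-0.1108) = 0.8951 m

z₀ ≈ 0.895 m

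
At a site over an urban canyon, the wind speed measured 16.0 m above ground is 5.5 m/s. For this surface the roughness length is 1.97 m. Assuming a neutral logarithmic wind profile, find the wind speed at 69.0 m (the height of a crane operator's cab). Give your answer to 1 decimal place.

9.3 m/s

Log law: V(z) ∝ ln(z/z₀), so V₂/V₁ = ln(z₂/z₀) / ln(z₁/z₀).
ln(69.0/1.97) = 3.5561, ln(16.0/1.97) = 2.0946
V₂ = 5.5 × 3.5561/2.0946 = 5.5 × 1.6978 = 9.3377 m/s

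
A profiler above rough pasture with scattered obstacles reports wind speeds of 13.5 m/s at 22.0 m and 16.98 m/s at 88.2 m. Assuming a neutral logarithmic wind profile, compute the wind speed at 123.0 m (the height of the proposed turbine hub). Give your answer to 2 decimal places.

17.81 m/s

Log law: V ∝ ln(z/z₀). From the pair, with r = V₁/V₂ = 0.79505,
ln z₀ = (ln z₁ − r·ln z₂)/(1 − r) = (3.0910 − 0.79505×4.4796)/0.20495 = -2.2956 → z₀ = 0.1007 m
V₃ = V₁ · ln(z₃/z₀)/ln(z₁/z₀) = 13.5 × 7.1078/5.3867 = 17.8135 m/s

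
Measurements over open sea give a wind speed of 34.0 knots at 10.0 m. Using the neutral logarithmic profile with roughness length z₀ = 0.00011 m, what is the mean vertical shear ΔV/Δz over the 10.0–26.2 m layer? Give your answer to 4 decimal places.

Log law: V₂ = V₁ · ln(z₂/z₀)/ln(z₁/z₀) = 34.0 × 12.3808/11.4176 = 36.8682 knots
ΔV/Δz = (36.8682 − 34.0)/(26.2 − 10.0) = 2.8682/16.2000 = 0.17705 knots/m

0.1770 knots/m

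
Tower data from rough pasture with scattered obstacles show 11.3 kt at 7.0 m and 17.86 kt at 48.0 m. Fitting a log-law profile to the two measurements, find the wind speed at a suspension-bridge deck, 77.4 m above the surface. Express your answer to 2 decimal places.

Log law: V ∝ ln(z/z₀). From the pair, with r = V₁/V₂ = 0.63270,
ln z₀ = (ln z₁ − r·ln z₂)/(1 − r) = (1.9459 − 0.63270×3.8712)/0.36730 = -1.3705 → z₀ = 0.2540 m
V₃ = V₁ · ln(z₃/z₀)/ln(z₁/z₀) = 11.3 × 5.7195/3.3164 = 19.4879 kt

19.49 kt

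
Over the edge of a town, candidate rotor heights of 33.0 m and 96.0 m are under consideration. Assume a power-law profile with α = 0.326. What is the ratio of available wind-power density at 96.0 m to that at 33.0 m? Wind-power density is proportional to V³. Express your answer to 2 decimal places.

2.84

Speed ratio: V_B/V_A = (z_B/z_A)^α = (96.0/33.0)^0.326 = (2.9091)^0.326 = 1.41640
Power-density ratio: P_B/P_A = (V_B/V_A)³ = (1.41640)³ = 2.84155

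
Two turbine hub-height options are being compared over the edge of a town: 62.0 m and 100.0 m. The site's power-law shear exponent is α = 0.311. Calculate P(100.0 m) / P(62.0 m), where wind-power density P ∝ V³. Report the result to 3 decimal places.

Speed ratio: V_B/V_A = (z_B/z_A)^α = (100.0/62.0)^0.311 = (1.6129)^0.311 = 1.16029
Power-density ratio: P_B/P_A = (V_B/V_A)³ = (1.16029)³ = 1.56206

1.562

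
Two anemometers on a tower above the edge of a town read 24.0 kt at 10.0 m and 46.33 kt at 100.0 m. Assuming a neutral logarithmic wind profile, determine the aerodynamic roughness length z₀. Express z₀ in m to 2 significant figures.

Log law: V(z) ∝ ln(z/z₀). With r = V₁/V₂ = 24.0/46.33 = 0.51802,
r · ln(z₂/z₀) = ln(z₁/z₀) ⇒ ln z₀ = (ln z₁ − r·ln z₂)/(1 − r)
ln z₀ = (2.30259 − 0.51802×4.60517) / 0.48198 = -0.1722
z₀ = exp(-0.1722) = 0.8418 m

z₀ ≈ 0.84 m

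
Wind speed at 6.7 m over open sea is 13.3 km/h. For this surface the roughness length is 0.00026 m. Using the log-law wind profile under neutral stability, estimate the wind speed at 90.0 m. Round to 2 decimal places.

16.70 km/h

Log law: V(z) ∝ ln(z/z₀), so V₂/V₁ = ln(z₂/z₀) / ln(z₁/z₀).
ln(90.0/0.00026) = 12.7546, ln(6.7/0.00026) = 10.1569
V₂ = 13.3 × 12.7546/10.1569 = 13.3 × 1.2558 = 16.7016 km/h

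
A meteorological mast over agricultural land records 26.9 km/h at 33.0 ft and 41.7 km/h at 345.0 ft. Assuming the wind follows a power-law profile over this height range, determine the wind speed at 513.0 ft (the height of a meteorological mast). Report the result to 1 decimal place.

44.9 km/h

First find α: α = ln(V₂/V₁)/ln(z₂/z₁) = ln(41.7/26.9)/ln(345.0/33.0) = 0.43837/2.34704 = 0.1868
Extrapolate from 345.0 ft to 513.0 ft: V₃ = 41.7 × (513.0/345.0)^0.1868 = 41.7 × 1.0769 = 44.9074 km/h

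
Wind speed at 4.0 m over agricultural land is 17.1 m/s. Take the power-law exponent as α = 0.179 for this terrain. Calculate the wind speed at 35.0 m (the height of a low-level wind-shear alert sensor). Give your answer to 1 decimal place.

25.2 m/s

Power-law profile: V₂ = V₁ · (z₂/z₁)^α
V₂ = 17.1 × (35.0/4.0)^0.179 = 17.1 × (8.7500)^0.179
    = 17.1 × 1.4744 = 25.2125 m/s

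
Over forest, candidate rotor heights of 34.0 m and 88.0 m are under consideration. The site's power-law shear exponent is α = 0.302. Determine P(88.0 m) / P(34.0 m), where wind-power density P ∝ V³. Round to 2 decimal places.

2.37

Speed ratio: V_B/V_A = (z_B/z_A)^α = (88.0/34.0)^0.302 = (2.5882)^0.302 = 1.33268
Power-density ratio: P_B/P_A = (V_B/V_A)³ = (1.33268)³ = 2.36691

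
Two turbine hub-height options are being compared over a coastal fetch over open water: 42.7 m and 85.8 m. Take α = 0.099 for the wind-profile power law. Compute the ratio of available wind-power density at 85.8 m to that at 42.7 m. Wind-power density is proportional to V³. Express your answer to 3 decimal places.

1.230

Speed ratio: V_B/V_A = (z_B/z_A)^α = (85.8/42.7)^0.099 = (2.0094)^0.099 = 1.07153
Power-density ratio: P_B/P_A = (V_B/V_A)³ = (1.07153)³ = 1.23029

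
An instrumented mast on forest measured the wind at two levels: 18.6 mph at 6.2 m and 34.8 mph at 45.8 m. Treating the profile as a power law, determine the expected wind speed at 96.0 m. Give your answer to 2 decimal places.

43.88 mph

First find α: α = ln(V₂/V₁)/ln(z₂/z₁) = ln(34.8/18.6)/ln(45.8/6.2) = 0.62646/1.99973 = 0.3133
Extrapolate from 45.8 m to 96.0 m: V₃ = 34.8 × (96.0/45.8)^0.3133 = 34.8 × 1.2609 = 43.8799 mph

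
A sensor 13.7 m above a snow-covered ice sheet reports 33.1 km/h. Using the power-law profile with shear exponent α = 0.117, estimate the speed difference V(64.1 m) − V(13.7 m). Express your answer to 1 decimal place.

Power law: V₂ = V₁ · (z₂/z₁)^α = 33.1 × (4.6788)^0.117 = 39.6492 km/h
ΔV = 39.6492 − 33.1 = 6.5492 km/h

6.5 km/h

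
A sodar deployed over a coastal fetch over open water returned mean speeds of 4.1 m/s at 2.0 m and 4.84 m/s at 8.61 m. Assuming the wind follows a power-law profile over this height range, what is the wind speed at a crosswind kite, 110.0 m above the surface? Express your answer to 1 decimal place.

6.5 m/s

First find α: α = ln(V₂/V₁)/ln(z₂/z₁) = ln(4.84/4.1)/ln(8.61/2.0) = 0.16593/1.45978 = 0.1137
Extrapolate from 8.61 m to 110.0 m: V₃ = 4.84 × (110.0/8.61)^0.1137 = 4.84 × 1.3359 = 6.4655 m/s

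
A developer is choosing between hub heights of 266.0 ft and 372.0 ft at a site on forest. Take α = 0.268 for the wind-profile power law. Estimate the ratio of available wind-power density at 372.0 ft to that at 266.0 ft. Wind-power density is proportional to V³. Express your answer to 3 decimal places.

Speed ratio: V_B/V_A = (z_B/z_A)^α = (372.0/266.0)^0.268 = (1.3985)^0.268 = 1.09405
Power-density ratio: P_B/P_A = (V_B/V_A)³ = (1.09405)³ = 1.30952

1.310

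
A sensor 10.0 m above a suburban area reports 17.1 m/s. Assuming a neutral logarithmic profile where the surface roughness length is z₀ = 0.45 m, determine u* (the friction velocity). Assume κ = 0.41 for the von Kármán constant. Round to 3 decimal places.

Log law: V(z) = (u*/κ) · ln(z/z₀) ⇒ u* = κ · V / ln(z/z₀)
u* = 0.41 × 17.1 / ln(10.0/0.45) = 0.41 × 17.1 / 3.1011
   = 7.0110 / 3.1011 = 2.2608 m/s

u* ≈ 2.261 m/s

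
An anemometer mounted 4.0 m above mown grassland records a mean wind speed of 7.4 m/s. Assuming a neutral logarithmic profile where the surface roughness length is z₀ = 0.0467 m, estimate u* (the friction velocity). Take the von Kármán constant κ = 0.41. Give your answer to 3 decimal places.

u* ≈ 0.682 m/s

Log law: V(z) = (u*/κ) · ln(z/z₀) ⇒ u* = κ · V / ln(z/z₀)
u* = 0.41 × 7.4 / ln(4.0/0.0467) = 0.41 × 7.4 / 4.4503
   = 3.0340 / 4.4503 = 0.6818 m/s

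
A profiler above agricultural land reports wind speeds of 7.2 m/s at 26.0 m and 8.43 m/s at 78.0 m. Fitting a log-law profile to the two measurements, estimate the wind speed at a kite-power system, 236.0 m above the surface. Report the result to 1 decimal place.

Log law: V ∝ ln(z/z₀). From the pair, with r = V₁/V₂ = 0.85409,
ln z₀ = (ln z₁ − r·ln z₂)/(1 − r) = (3.2581 − 0.85409×4.3567)/0.14591 = -3.1728 → z₀ = 0.04189 m
V₃ = V₁ · ln(z₃/z₀)/ln(z₁/z₀) = 7.2 × 8.6366/6.4309 = 9.6695 m/s

9.7 m/s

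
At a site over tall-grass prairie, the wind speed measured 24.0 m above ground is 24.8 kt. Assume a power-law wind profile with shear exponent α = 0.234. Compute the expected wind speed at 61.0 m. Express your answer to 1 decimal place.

Power-law profile: V₂ = V₁ · (z₂/z₁)^α
V₂ = 24.8 × (61.0/24.0)^0.234 = 24.8 × (2.5417)^0.234
    = 24.8 × 1.2439 = 30.8496 kt

30.8 kt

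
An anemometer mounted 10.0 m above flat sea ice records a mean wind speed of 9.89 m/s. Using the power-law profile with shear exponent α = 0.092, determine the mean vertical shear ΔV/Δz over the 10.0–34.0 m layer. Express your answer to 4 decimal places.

Power law: V₂ = V₁ · (z₂/z₁)^α = 9.89 × (3.4000)^0.092 = 11.0686 m/s
ΔV/Δz = (11.0686 − 9.89)/(34.0 − 10.0) = 1.1786/24.0000 = 0.04911 m/s/m

0.0491 m/s/m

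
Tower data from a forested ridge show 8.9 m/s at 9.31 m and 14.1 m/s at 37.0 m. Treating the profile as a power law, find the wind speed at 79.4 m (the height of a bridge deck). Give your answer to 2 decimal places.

First find α: α = ln(V₂/V₁)/ln(z₂/z₁) = ln(14.1/8.9)/ln(37.0/9.31) = 0.46012/1.37983 = 0.3335
Extrapolate from 37.0 m to 79.4 m: V₃ = 14.1 × (79.4/37.0)^0.3335 = 14.1 × 1.2900 = 18.1887 m/s

18.19 m/s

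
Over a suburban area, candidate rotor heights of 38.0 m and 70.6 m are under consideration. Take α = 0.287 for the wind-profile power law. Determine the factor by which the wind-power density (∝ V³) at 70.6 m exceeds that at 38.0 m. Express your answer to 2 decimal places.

Speed ratio: V_B/V_A = (z_B/z_A)^α = (70.6/38.0)^0.287 = (1.8579)^0.287 = 1.19456
Power-density ratio: P_B/P_A = (V_B/V_A)³ = (1.19456)³ = 1.70462

1.70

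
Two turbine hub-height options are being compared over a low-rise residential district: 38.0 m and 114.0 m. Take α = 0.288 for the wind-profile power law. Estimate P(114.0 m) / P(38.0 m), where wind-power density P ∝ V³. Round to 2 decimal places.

Speed ratio: V_B/V_A = (z_B/z_A)^α = (114.0/38.0)^0.288 = (3.0000)^0.288 = 1.37218
Power-density ratio: P_B/P_A = (V_B/V_A)³ = (1.37218)³ = 2.58364

2.58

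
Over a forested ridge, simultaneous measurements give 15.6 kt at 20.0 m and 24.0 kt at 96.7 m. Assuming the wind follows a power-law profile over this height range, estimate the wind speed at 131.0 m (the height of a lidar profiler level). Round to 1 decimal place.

26.1 kt

First find α: α = ln(V₂/V₁)/ln(z₂/z₁) = ln(24.0/15.6)/ln(96.7/20.0) = 0.43078/1.57588 = 0.2734
Extrapolate from 96.7 m to 131.0 m: V₃ = 24.0 × (131.0/96.7)^0.2734 = 24.0 × 1.0865 = 26.0767 kt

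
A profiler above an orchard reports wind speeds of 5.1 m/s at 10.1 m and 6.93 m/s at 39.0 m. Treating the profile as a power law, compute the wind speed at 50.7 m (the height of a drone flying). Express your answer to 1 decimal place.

First find α: α = ln(V₂/V₁)/ln(z₂/z₁) = ln(6.93/5.1)/ln(39.0/10.1) = 0.30662/1.35103 = 0.2270
Extrapolate from 39.0 m to 50.7 m: V₃ = 6.93 × (50.7/39.0)^0.2270 = 6.93 × 1.0614 = 7.3552 m/s

7.4 m/s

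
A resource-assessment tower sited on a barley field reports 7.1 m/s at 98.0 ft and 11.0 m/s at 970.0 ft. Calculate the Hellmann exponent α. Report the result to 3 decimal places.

α ≈ 0.191

Power law: V₂/V₁ = (z₂/z₁)^α ⇒ α = ln(V₂/V₁) / ln(z₂/z₁)
α = ln(11.0/7.1) / ln(970.0/98.0) = ln(1.5493) / ln(9.8980)
  = 0.43780 / 2.29233 = 0.19099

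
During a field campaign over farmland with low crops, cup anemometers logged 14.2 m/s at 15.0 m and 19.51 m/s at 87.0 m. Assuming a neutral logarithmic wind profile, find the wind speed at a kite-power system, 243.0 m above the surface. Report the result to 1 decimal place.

Log law: V ∝ ln(z/z₀). From the pair, with r = V₁/V₂ = 0.72783,
ln z₀ = (ln z₁ − r·ln z₂)/(1 − r) = (2.7081 − 0.72783×4.4659)/0.27217 = -1.9928 → z₀ = 0.1363 m
V₃ = V₁ · ln(z₃/z₀)/ln(z₁/z₀) = 14.2 × 7.4859/4.7009 = 22.6127 m/s

22.6 m/s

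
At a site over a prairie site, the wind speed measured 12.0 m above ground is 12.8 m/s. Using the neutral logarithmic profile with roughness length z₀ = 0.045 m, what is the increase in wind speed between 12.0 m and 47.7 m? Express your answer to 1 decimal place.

3.2 m/s

Log law: V₂ = V₁ · ln(z₂/z₀)/ln(z₁/z₀) = 12.8 × 6.9660/5.5860 = 15.9622 m/s
ΔV = 15.9622 − 12.8 = 3.1622 m/s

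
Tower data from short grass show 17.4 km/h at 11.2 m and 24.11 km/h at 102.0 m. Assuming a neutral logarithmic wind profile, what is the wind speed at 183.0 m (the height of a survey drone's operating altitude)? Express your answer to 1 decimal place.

25.9 km/h

Log law: V ∝ ln(z/z₀). From the pair, with r = V₁/V₂ = 0.72169,
ln z₀ = (ln z₁ − r·ln z₂)/(1 − r) = (2.4159 − 0.72169×4.6250)/0.27831 = -3.3125 → z₀ = 0.03643 m
V₃ = V₁ · ln(z₃/z₀)/ln(z₁/z₀) = 17.4 × 8.5220/5.7284 = 25.8855 km/h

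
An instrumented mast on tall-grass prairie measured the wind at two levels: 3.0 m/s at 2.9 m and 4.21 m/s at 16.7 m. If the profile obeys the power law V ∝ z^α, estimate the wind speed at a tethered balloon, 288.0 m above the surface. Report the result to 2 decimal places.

7.31 m/s

First find α: α = ln(V₂/V₁)/ln(z₂/z₁) = ln(4.21/3.0)/ln(16.7/2.9) = 0.33885/1.75070 = 0.1936
Extrapolate from 16.7 m to 288.0 m: V₃ = 4.21 × (288.0/16.7)^0.1936 = 4.21 × 1.7352 = 7.3054 m/s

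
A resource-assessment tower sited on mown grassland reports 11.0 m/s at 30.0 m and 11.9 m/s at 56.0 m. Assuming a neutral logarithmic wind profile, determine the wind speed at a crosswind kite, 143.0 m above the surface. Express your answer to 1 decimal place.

13.3 m/s

Log law: V ∝ ln(z/z₀). From the pair, with r = V₁/V₂ = 0.92437,
ln z₀ = (ln z₁ − r·ln z₂)/(1 − r) = (3.4012 − 0.92437×4.0254)/0.07563 = -4.2274 → z₀ = 0.01459 m
V₃ = V₁ · ln(z₃/z₀)/ln(z₁/z₀) = 11.0 × 9.1902/7.6286 = 13.2518 m/s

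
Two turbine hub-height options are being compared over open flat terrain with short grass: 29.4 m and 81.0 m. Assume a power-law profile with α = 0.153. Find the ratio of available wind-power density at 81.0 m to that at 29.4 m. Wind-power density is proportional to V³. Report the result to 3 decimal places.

1.592

Speed ratio: V_B/V_A = (z_B/z_A)^α = (81.0/29.4)^0.153 = (2.7551)^0.153 = 1.16773
Power-density ratio: P_B/P_A = (V_B/V_A)³ = (1.16773)³ = 1.59229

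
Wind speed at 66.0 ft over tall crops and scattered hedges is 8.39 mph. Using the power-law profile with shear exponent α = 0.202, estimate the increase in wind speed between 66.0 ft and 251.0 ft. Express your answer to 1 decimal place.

Power law: V₂ = V₁ · (z₂/z₁)^α = 8.39 × (3.8030)^0.202 = 10.9887 mph
ΔV = 10.9887 − 8.39 = 2.5987 mph

2.6 mph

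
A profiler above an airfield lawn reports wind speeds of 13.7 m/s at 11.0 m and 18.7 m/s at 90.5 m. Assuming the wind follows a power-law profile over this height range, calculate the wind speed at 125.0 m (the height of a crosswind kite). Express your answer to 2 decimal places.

First find α: α = ln(V₂/V₁)/ln(z₂/z₁) = ln(18.7/13.7)/ln(90.5/11.0) = 0.31113/2.10745 = 0.1476
Extrapolate from 90.5 m to 125.0 m: V₃ = 18.7 × (125.0/90.5)^0.1476 = 18.7 × 1.0488 = 19.6132 m/s

19.61 m/s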